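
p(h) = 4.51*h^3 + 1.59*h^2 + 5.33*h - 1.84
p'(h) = 13.53*h^2 + 3.18*h + 5.33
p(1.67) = 32.50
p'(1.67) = 48.37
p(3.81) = 290.98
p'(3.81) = 213.85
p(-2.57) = -81.59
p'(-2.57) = 86.52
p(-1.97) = -40.65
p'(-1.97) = 51.57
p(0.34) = 0.33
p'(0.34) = 7.98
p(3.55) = 238.89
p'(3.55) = 187.13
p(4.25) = 395.74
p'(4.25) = 263.23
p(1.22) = 15.22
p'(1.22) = 29.35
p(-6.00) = -950.74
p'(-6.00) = 473.33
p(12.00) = 8084.36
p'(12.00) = 1991.81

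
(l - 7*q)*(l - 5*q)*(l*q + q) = l^3*q - 12*l^2*q^2 + l^2*q + 35*l*q^3 - 12*l*q^2 + 35*q^3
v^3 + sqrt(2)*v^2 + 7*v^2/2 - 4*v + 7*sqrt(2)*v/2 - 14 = (v + 7/2)*(v - sqrt(2))*(v + 2*sqrt(2))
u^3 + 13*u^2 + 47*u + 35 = (u + 1)*(u + 5)*(u + 7)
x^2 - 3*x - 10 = (x - 5)*(x + 2)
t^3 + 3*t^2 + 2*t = t*(t + 1)*(t + 2)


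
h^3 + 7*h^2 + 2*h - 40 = (h - 2)*(h + 4)*(h + 5)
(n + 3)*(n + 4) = n^2 + 7*n + 12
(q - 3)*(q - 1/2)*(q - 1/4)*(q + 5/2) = q^4 - 5*q^3/4 - 7*q^2 + 89*q/16 - 15/16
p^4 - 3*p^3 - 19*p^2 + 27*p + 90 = (p - 5)*(p - 3)*(p + 2)*(p + 3)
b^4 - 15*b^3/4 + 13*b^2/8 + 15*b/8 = b*(b - 3)*(b - 5/4)*(b + 1/2)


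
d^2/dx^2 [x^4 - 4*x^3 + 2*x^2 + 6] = 12*x^2 - 24*x + 4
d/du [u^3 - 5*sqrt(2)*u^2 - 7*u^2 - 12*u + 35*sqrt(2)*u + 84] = 3*u^2 - 10*sqrt(2)*u - 14*u - 12 + 35*sqrt(2)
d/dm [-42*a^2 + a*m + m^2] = a + 2*m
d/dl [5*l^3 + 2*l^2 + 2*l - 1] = 15*l^2 + 4*l + 2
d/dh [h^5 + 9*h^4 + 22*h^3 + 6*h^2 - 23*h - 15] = 5*h^4 + 36*h^3 + 66*h^2 + 12*h - 23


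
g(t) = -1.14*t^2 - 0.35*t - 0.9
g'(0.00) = -0.35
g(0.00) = -0.90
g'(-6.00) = 13.33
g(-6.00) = -39.84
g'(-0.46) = 0.70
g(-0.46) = -0.98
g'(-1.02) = 1.98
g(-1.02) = -1.73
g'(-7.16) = 15.97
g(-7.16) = -56.84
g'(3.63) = -8.63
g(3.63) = -17.19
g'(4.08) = -9.65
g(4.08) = -21.30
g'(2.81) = -6.76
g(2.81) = -10.89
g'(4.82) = -11.34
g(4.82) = -29.07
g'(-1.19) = 2.36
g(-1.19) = -2.10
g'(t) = -2.28*t - 0.35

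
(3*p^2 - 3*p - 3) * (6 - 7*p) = -21*p^3 + 39*p^2 + 3*p - 18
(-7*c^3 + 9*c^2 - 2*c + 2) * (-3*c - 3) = 21*c^4 - 6*c^3 - 21*c^2 - 6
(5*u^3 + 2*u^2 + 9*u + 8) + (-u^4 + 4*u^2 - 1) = -u^4 + 5*u^3 + 6*u^2 + 9*u + 7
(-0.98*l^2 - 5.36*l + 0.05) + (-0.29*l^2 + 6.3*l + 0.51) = -1.27*l^2 + 0.94*l + 0.56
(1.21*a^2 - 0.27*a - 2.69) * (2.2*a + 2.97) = 2.662*a^3 + 2.9997*a^2 - 6.7199*a - 7.9893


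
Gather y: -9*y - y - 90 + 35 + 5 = -10*y - 50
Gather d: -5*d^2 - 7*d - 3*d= -5*d^2 - 10*d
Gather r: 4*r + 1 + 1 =4*r + 2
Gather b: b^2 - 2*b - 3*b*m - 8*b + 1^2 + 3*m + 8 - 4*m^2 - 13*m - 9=b^2 + b*(-3*m - 10) - 4*m^2 - 10*m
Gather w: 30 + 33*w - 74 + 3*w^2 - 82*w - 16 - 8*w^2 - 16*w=-5*w^2 - 65*w - 60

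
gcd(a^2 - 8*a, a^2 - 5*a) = a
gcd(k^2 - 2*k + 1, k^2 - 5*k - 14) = 1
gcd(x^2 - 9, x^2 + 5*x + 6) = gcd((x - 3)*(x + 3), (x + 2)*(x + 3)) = x + 3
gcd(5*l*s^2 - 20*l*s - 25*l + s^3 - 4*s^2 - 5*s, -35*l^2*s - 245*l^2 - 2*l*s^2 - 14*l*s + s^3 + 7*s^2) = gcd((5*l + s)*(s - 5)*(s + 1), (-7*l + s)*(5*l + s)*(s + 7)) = 5*l + s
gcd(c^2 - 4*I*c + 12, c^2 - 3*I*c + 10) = c + 2*I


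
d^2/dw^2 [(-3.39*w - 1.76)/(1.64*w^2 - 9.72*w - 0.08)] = ((3.28*w - 9.72)*(3.39*w + 1.76)*(6.56*w - 19.44) + (33.3576*w - 60.1288)*(-1.64*w^2 + 9.72*w + 0.08))/(-1.64*w^2 + 9.72*w + 0.08)^3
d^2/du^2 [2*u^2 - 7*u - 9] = 4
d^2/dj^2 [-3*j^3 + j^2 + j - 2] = 2 - 18*j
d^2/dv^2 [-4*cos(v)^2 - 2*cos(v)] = 2*cos(v) + 8*cos(2*v)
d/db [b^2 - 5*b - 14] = 2*b - 5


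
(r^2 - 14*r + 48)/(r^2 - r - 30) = (r - 8)/(r + 5)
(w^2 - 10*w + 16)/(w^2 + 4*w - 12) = (w - 8)/(w + 6)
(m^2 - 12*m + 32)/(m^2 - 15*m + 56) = (m - 4)/(m - 7)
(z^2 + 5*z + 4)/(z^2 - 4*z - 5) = (z + 4)/(z - 5)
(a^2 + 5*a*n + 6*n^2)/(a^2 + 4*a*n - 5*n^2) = (a^2 + 5*a*n + 6*n^2)/(a^2 + 4*a*n - 5*n^2)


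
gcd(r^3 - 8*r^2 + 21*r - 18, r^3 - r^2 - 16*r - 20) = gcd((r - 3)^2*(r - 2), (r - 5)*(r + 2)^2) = 1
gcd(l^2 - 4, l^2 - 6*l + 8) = l - 2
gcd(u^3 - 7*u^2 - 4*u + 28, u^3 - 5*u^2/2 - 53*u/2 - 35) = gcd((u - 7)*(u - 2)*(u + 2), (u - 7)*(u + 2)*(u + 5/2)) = u^2 - 5*u - 14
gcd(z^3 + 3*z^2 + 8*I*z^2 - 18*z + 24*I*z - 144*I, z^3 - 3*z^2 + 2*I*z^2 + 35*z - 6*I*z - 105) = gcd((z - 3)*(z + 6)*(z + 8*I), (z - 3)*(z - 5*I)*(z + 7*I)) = z - 3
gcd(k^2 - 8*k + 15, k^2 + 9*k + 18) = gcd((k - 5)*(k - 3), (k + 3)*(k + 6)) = 1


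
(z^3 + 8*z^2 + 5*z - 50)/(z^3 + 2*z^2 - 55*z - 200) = (z - 2)/(z - 8)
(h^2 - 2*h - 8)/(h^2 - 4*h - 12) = (h - 4)/(h - 6)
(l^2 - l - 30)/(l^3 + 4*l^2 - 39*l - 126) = (l + 5)/(l^2 + 10*l + 21)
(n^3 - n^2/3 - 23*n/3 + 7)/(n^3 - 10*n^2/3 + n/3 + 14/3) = (n^2 + 2*n - 3)/(n^2 - n - 2)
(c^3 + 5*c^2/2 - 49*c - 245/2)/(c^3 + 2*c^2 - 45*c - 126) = (2*c^2 + 19*c + 35)/(2*(c^2 + 9*c + 18))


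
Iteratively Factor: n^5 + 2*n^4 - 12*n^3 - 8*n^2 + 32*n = (n + 4)*(n^4 - 2*n^3 - 4*n^2 + 8*n) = n*(n + 4)*(n^3 - 2*n^2 - 4*n + 8) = n*(n - 2)*(n + 4)*(n^2 - 4) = n*(n - 2)^2*(n + 4)*(n + 2)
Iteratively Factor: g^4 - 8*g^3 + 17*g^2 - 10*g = (g - 2)*(g^3 - 6*g^2 + 5*g) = (g - 5)*(g - 2)*(g^2 - g) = g*(g - 5)*(g - 2)*(g - 1)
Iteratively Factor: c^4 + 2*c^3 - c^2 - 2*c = (c + 2)*(c^3 - c) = (c + 1)*(c + 2)*(c^2 - c) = c*(c + 1)*(c + 2)*(c - 1)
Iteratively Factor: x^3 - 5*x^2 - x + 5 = (x - 5)*(x^2 - 1) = (x - 5)*(x + 1)*(x - 1)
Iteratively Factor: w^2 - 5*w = (w - 5)*(w)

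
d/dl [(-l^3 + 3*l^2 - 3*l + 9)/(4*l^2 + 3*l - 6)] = (-4*l^4 - 6*l^3 + 39*l^2 - 108*l - 9)/(16*l^4 + 24*l^3 - 39*l^2 - 36*l + 36)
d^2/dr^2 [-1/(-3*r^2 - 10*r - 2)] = 2*(-9*r^2 - 30*r + 4*(3*r + 5)^2 - 6)/(3*r^2 + 10*r + 2)^3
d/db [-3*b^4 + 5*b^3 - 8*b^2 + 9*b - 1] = -12*b^3 + 15*b^2 - 16*b + 9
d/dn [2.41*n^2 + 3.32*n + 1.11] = 4.82*n + 3.32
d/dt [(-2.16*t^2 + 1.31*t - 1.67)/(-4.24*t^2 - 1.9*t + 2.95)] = (9.6584*t^2 - 26.9056*t + 0.691500000000001)/(17.9776*t^4 + 16.112*t^3 - 21.406*t^2 - 11.21*t + 8.7025)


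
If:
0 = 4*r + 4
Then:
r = -1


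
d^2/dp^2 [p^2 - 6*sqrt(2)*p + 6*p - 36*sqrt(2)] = 2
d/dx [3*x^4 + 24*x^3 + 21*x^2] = 6*x*(2*x^2 + 12*x + 7)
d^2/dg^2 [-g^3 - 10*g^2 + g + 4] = -6*g - 20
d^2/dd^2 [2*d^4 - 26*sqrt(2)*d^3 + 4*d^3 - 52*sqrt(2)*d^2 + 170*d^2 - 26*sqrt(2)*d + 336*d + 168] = 24*d^2 - 156*sqrt(2)*d + 24*d - 104*sqrt(2) + 340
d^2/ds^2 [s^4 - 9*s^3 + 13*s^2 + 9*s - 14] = 12*s^2 - 54*s + 26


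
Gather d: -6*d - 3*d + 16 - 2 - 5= 9 - 9*d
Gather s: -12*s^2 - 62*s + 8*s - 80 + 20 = -12*s^2 - 54*s - 60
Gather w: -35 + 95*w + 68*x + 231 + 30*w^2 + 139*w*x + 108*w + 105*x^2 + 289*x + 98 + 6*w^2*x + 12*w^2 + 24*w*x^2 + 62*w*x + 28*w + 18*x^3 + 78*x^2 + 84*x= w^2*(6*x + 42) + w*(24*x^2 + 201*x + 231) + 18*x^3 + 183*x^2 + 441*x + 294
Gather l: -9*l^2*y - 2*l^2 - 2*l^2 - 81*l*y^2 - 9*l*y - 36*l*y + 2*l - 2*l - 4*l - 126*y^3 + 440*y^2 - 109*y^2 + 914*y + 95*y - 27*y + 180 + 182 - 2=l^2*(-9*y - 4) + l*(-81*y^2 - 45*y - 4) - 126*y^3 + 331*y^2 + 982*y + 360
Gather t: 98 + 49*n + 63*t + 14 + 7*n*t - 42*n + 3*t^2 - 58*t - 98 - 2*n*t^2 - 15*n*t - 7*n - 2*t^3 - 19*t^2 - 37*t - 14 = -2*t^3 + t^2*(-2*n - 16) + t*(-8*n - 32)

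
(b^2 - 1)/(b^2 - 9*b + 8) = (b + 1)/(b - 8)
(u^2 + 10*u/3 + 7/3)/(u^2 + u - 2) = (u^2 + 10*u/3 + 7/3)/(u^2 + u - 2)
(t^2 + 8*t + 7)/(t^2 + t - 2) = (t^2 + 8*t + 7)/(t^2 + t - 2)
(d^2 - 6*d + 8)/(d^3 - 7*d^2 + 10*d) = (d - 4)/(d*(d - 5))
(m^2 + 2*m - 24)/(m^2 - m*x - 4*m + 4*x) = (-m - 6)/(-m + x)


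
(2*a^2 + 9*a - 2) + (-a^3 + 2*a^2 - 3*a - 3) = -a^3 + 4*a^2 + 6*a - 5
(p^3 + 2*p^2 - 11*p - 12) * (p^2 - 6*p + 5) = p^5 - 4*p^4 - 18*p^3 + 64*p^2 + 17*p - 60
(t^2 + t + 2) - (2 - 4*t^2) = 5*t^2 + t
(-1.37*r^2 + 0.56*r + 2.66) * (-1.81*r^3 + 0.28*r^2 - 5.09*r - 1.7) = 2.4797*r^5 - 1.3972*r^4 + 2.3155*r^3 + 0.2234*r^2 - 14.4914*r - 4.522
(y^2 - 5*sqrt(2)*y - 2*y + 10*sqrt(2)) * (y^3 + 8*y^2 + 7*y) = y^5 - 5*sqrt(2)*y^4 + 6*y^4 - 30*sqrt(2)*y^3 - 9*y^3 - 14*y^2 + 45*sqrt(2)*y^2 + 70*sqrt(2)*y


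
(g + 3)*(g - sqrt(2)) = g^2 - sqrt(2)*g + 3*g - 3*sqrt(2)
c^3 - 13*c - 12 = (c - 4)*(c + 1)*(c + 3)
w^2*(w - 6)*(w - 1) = w^4 - 7*w^3 + 6*w^2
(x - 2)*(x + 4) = x^2 + 2*x - 8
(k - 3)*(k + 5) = k^2 + 2*k - 15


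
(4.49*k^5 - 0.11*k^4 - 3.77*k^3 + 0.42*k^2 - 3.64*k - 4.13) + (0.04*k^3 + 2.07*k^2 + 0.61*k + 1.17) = 4.49*k^5 - 0.11*k^4 - 3.73*k^3 + 2.49*k^2 - 3.03*k - 2.96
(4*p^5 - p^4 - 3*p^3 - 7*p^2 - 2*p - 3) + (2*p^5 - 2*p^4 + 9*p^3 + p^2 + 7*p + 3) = 6*p^5 - 3*p^4 + 6*p^3 - 6*p^2 + 5*p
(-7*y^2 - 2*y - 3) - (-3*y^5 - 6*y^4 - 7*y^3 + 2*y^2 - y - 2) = 3*y^5 + 6*y^4 + 7*y^3 - 9*y^2 - y - 1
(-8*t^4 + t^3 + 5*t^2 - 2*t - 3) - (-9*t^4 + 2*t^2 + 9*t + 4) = t^4 + t^3 + 3*t^2 - 11*t - 7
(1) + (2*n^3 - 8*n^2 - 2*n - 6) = 2*n^3 - 8*n^2 - 2*n - 5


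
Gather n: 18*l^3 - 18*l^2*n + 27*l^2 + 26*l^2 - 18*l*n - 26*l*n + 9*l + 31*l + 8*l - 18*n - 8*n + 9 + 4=18*l^3 + 53*l^2 + 48*l + n*(-18*l^2 - 44*l - 26) + 13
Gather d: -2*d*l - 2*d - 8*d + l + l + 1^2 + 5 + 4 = d*(-2*l - 10) + 2*l + 10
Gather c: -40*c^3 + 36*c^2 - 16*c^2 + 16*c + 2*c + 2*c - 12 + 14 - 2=-40*c^3 + 20*c^2 + 20*c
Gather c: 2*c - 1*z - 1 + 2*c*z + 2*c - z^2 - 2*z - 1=c*(2*z + 4) - z^2 - 3*z - 2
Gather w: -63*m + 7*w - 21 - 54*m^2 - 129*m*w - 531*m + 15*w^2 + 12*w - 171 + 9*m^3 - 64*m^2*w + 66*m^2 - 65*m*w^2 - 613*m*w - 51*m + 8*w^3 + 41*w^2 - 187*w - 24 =9*m^3 + 12*m^2 - 645*m + 8*w^3 + w^2*(56 - 65*m) + w*(-64*m^2 - 742*m - 168) - 216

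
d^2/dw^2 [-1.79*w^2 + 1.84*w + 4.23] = -3.58000000000000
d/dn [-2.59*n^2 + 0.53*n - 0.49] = 0.53 - 5.18*n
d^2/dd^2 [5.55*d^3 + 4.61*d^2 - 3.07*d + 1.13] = 33.3*d + 9.22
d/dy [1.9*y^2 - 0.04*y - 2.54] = 3.8*y - 0.04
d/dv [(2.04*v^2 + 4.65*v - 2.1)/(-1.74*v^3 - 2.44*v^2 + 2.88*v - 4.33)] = (3.5496*v^4 + 16.182*v^3 + 6.2592*v^2 - 27.9144*v - 14.0865)/(3.0276*v^6 + 8.4912*v^5 - 4.0688*v^4 + 1.014*v^3 + 29.4248*v^2 - 24.9408*v + 18.7489)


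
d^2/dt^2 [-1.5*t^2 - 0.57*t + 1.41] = -3.00000000000000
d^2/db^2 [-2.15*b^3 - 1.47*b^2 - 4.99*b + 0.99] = -12.9*b - 2.94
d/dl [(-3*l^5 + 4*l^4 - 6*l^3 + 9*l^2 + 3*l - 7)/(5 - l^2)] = (9*l^6 - 8*l^5 - 69*l^4 + 80*l^3 - 87*l^2 + 76*l + 15)/(l^4 - 10*l^2 + 25)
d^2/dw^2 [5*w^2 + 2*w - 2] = 10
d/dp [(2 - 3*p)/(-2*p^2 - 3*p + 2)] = 2*p*(4 - 3*p)/(4*p^4 + 12*p^3 + p^2 - 12*p + 4)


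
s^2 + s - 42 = (s - 6)*(s + 7)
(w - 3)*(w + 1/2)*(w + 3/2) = w^3 - w^2 - 21*w/4 - 9/4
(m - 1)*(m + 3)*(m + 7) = m^3 + 9*m^2 + 11*m - 21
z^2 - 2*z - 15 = (z - 5)*(z + 3)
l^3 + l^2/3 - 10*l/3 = l*(l - 5/3)*(l + 2)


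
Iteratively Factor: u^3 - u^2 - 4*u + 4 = (u - 2)*(u^2 + u - 2) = (u - 2)*(u - 1)*(u + 2)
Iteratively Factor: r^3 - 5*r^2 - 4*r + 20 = (r - 2)*(r^2 - 3*r - 10) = (r - 2)*(r + 2)*(r - 5)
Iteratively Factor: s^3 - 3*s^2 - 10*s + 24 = (s - 4)*(s^2 + s - 6) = (s - 4)*(s - 2)*(s + 3)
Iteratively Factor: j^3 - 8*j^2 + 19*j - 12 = (j - 4)*(j^2 - 4*j + 3) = (j - 4)*(j - 3)*(j - 1)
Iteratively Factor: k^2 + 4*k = (k + 4)*(k)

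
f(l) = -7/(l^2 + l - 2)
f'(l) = -7*(-2*l - 1)/(l^2 + l - 2)^2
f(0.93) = 34.13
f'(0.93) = 475.92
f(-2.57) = -3.44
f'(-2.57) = -7.00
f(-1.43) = 5.05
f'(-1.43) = -6.79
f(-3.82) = -0.80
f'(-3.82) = -0.60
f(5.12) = -0.24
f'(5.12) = 0.09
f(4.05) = -0.38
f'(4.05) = 0.19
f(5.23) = -0.23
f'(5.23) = 0.09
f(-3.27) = -1.29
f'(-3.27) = -1.32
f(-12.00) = -0.05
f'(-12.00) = -0.00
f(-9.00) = -0.10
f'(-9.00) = -0.02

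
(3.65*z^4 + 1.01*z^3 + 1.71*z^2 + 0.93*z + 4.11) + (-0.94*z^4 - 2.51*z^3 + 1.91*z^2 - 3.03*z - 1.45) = 2.71*z^4 - 1.5*z^3 + 3.62*z^2 - 2.1*z + 2.66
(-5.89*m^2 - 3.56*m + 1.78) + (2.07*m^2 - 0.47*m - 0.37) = -3.82*m^2 - 4.03*m + 1.41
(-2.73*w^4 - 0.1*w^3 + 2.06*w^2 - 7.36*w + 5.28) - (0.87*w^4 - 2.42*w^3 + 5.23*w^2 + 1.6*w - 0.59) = -3.6*w^4 + 2.32*w^3 - 3.17*w^2 - 8.96*w + 5.87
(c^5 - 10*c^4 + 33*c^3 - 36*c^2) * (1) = c^5 - 10*c^4 + 33*c^3 - 36*c^2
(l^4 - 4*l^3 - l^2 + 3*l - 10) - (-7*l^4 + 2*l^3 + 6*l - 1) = 8*l^4 - 6*l^3 - l^2 - 3*l - 9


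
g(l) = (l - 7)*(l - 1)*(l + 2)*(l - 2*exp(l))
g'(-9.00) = -4197.81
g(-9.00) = 10080.28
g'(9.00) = -4892952.69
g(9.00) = -2850701.54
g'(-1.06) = -7.64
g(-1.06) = -27.36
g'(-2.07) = -68.10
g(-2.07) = 4.53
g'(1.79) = 383.88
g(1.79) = 158.94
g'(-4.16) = -509.60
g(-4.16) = 521.32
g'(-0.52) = 0.13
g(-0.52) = -28.91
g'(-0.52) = 0.13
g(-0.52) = -28.91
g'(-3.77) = -387.75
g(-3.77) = 347.00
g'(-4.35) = -576.45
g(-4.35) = 624.42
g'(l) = (1 - 2*exp(l))*(l - 7)*(l - 1)*(l + 2) + (l - 7)*(l - 1)*(l - 2*exp(l)) + (l - 7)*(l + 2)*(l - 2*exp(l)) + (l - 1)*(l + 2)*(l - 2*exp(l)) = -2*l^3*exp(l) + 4*l^3 + 6*l^2*exp(l) - 18*l^2 + 42*l*exp(l) - 18*l - 10*exp(l) + 14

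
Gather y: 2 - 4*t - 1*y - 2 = -4*t - y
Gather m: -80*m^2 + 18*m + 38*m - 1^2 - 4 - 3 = -80*m^2 + 56*m - 8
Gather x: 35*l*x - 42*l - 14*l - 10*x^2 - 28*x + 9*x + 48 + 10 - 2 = -56*l - 10*x^2 + x*(35*l - 19) + 56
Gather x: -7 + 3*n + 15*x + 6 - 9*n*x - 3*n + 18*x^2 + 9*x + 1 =18*x^2 + x*(24 - 9*n)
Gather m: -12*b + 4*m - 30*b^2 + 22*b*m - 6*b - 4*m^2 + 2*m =-30*b^2 - 18*b - 4*m^2 + m*(22*b + 6)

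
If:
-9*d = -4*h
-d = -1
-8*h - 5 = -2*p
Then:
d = 1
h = 9/4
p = 23/2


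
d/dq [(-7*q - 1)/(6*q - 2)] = 5/(9*q^2 - 6*q + 1)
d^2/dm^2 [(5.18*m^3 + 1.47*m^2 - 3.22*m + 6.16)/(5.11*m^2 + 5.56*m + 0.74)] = (-2.27373675443232e-13*m^5 - 4.54747350886464e-13*m^4 + 29.397564*m^3 + 1059.62682*m^2 + 1140.168792*m + 362.375384)/(133.432831*m^6 + 435.549828*m^5 + 531.87435*m^4 + 298.02712*m^3 + 77.0229*m^2 + 9.133968*m + 0.405224)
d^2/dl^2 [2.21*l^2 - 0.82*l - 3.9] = 4.42000000000000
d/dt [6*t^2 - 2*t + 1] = 12*t - 2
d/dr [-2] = 0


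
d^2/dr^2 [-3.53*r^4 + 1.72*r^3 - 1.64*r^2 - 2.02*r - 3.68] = -42.36*r^2 + 10.32*r - 3.28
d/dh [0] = 0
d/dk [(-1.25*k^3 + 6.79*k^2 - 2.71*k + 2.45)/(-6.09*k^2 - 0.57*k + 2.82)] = (7.6125*k^4 + 1.425*k^3 - 30.9492*k^2 + 68.1366*k - 6.2457)/(37.0881*k^4 + 6.9426*k^3 - 34.0227*k^2 - 3.2148*k + 7.9524)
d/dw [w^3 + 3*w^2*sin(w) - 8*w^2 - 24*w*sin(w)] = 3*w^2*cos(w) + 3*w^2 + 6*w*sin(w) - 24*w*cos(w) - 16*w - 24*sin(w)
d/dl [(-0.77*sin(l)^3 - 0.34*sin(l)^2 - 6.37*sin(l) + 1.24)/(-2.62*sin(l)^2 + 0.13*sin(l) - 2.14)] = (2.0174*sin(l)^4 - 0.2002*sin(l)^3 - 11.7902*sin(l)^2 + 7.9528*sin(l) + 13.4706)*cos(l)/(6.8644*sin(l)^4 - 0.6812*sin(l)^3 + 11.2305*sin(l)^2 - 0.5564*sin(l) + 4.5796)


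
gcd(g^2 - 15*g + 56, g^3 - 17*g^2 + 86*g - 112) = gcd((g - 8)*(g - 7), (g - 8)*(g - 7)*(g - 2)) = g^2 - 15*g + 56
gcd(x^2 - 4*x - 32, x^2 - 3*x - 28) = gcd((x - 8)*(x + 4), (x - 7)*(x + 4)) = x + 4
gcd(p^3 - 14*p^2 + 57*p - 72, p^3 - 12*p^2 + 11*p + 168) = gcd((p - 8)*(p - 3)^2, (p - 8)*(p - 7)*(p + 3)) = p - 8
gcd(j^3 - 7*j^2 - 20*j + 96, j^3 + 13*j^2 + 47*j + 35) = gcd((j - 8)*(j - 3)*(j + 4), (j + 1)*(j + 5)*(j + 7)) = 1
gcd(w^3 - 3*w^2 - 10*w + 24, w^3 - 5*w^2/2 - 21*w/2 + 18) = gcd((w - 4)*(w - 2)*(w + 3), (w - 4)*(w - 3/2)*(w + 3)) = w^2 - w - 12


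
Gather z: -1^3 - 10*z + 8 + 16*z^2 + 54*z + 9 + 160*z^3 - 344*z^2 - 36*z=160*z^3 - 328*z^2 + 8*z + 16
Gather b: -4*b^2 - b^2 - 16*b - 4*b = -5*b^2 - 20*b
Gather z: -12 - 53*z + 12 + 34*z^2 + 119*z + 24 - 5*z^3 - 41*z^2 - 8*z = -5*z^3 - 7*z^2 + 58*z + 24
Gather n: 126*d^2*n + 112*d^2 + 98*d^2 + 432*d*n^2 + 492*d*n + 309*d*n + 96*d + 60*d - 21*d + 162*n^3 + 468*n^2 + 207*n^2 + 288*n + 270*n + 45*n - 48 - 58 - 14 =210*d^2 + 135*d + 162*n^3 + n^2*(432*d + 675) + n*(126*d^2 + 801*d + 603) - 120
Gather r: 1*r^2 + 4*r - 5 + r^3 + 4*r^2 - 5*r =r^3 + 5*r^2 - r - 5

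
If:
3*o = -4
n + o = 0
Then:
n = 4/3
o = -4/3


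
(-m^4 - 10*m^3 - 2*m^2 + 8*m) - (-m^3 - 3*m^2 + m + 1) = -m^4 - 9*m^3 + m^2 + 7*m - 1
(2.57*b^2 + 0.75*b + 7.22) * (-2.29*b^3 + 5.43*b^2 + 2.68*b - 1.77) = -5.8853*b^5 + 12.2376*b^4 - 5.5737*b^3 + 36.6657*b^2 + 18.0221*b - 12.7794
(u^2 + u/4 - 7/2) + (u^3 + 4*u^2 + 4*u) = u^3 + 5*u^2 + 17*u/4 - 7/2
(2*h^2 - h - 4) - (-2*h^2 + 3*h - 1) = 4*h^2 - 4*h - 3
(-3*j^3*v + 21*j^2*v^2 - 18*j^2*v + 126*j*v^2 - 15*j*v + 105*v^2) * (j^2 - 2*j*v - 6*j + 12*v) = -3*j^5*v + 27*j^4*v^2 - 42*j^3*v^3 + 93*j^3*v - 837*j^2*v^2 + 90*j^2*v + 1302*j*v^3 - 810*j*v^2 + 1260*v^3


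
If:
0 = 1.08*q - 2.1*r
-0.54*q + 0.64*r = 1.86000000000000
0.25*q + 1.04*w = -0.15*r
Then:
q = -8.82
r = -4.54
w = 2.77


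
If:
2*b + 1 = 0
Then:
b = -1/2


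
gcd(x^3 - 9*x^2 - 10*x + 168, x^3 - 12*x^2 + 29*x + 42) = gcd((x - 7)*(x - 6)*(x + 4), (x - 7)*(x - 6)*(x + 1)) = x^2 - 13*x + 42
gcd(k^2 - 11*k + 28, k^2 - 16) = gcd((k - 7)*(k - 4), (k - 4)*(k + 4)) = k - 4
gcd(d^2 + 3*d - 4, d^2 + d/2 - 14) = d + 4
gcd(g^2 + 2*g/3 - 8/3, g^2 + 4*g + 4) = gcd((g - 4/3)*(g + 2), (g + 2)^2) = g + 2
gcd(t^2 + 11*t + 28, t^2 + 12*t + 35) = t + 7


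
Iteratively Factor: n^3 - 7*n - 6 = (n - 3)*(n^2 + 3*n + 2) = (n - 3)*(n + 1)*(n + 2)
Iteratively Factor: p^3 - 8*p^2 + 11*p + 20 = (p - 5)*(p^2 - 3*p - 4) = (p - 5)*(p - 4)*(p + 1)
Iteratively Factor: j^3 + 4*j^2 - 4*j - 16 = (j + 2)*(j^2 + 2*j - 8) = (j - 2)*(j + 2)*(j + 4)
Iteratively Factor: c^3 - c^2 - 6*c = (c)*(c^2 - c - 6) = c*(c - 3)*(c + 2)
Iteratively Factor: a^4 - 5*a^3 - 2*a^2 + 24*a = (a - 3)*(a^3 - 2*a^2 - 8*a) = (a - 3)*(a + 2)*(a^2 - 4*a) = (a - 4)*(a - 3)*(a + 2)*(a)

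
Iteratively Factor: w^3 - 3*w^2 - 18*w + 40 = (w + 4)*(w^2 - 7*w + 10) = (w - 2)*(w + 4)*(w - 5)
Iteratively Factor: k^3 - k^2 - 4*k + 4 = (k - 1)*(k^2 - 4) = (k - 2)*(k - 1)*(k + 2)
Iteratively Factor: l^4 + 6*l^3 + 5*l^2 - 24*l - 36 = (l + 3)*(l^3 + 3*l^2 - 4*l - 12) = (l + 3)^2*(l^2 - 4) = (l - 2)*(l + 3)^2*(l + 2)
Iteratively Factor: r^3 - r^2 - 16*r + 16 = (r + 4)*(r^2 - 5*r + 4) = (r - 4)*(r + 4)*(r - 1)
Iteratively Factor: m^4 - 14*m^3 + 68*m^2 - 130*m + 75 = (m - 3)*(m^3 - 11*m^2 + 35*m - 25) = (m - 3)*(m - 1)*(m^2 - 10*m + 25) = (m - 5)*(m - 3)*(m - 1)*(m - 5)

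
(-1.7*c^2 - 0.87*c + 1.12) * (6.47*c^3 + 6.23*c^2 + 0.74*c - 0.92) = -10.999*c^5 - 16.2199*c^4 + 0.5683*c^3 + 7.8978*c^2 + 1.6292*c - 1.0304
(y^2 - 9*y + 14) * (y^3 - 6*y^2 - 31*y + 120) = y^5 - 15*y^4 + 37*y^3 + 315*y^2 - 1514*y + 1680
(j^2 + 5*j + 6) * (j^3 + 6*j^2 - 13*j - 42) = j^5 + 11*j^4 + 23*j^3 - 71*j^2 - 288*j - 252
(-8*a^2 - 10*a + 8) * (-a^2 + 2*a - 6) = 8*a^4 - 6*a^3 + 20*a^2 + 76*a - 48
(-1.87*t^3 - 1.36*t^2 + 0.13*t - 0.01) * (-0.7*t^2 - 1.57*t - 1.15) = 1.309*t^5 + 3.8879*t^4 + 4.1947*t^3 + 1.3669*t^2 - 0.1338*t + 0.0115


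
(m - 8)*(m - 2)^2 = m^3 - 12*m^2 + 36*m - 32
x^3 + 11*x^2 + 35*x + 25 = (x + 1)*(x + 5)^2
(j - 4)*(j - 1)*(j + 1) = j^3 - 4*j^2 - j + 4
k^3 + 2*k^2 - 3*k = k*(k - 1)*(k + 3)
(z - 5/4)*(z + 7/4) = z^2 + z/2 - 35/16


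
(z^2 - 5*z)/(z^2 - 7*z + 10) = z/(z - 2)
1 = 1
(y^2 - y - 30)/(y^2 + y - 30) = (y^2 - y - 30)/(y^2 + y - 30)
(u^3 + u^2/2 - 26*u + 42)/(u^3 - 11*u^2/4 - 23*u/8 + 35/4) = 4*(2*u^2 + 5*u - 42)/(8*u^2 - 6*u - 35)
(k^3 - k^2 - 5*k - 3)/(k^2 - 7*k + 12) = (k^2 + 2*k + 1)/(k - 4)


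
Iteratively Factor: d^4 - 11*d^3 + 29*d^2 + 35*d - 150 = (d - 3)*(d^3 - 8*d^2 + 5*d + 50) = (d - 3)*(d + 2)*(d^2 - 10*d + 25) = (d - 5)*(d - 3)*(d + 2)*(d - 5)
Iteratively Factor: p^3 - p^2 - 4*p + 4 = (p - 1)*(p^2 - 4) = (p - 1)*(p + 2)*(p - 2)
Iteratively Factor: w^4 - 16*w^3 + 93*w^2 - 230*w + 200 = (w - 2)*(w^3 - 14*w^2 + 65*w - 100) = (w - 5)*(w - 2)*(w^2 - 9*w + 20) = (w - 5)*(w - 4)*(w - 2)*(w - 5)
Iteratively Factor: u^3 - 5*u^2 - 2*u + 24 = (u - 4)*(u^2 - u - 6) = (u - 4)*(u + 2)*(u - 3)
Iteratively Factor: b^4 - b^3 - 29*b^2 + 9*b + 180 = (b + 4)*(b^3 - 5*b^2 - 9*b + 45) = (b - 3)*(b + 4)*(b^2 - 2*b - 15) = (b - 5)*(b - 3)*(b + 4)*(b + 3)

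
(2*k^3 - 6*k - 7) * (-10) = -20*k^3 + 60*k + 70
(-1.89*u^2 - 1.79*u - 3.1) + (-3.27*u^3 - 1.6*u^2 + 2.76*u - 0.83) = -3.27*u^3 - 3.49*u^2 + 0.97*u - 3.93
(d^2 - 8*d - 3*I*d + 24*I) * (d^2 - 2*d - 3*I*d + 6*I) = d^4 - 10*d^3 - 6*I*d^3 + 7*d^2 + 60*I*d^2 + 90*d - 96*I*d - 144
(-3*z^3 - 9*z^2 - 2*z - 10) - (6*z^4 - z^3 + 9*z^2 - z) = -6*z^4 - 2*z^3 - 18*z^2 - z - 10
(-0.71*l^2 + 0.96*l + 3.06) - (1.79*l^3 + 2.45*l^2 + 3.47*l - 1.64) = -1.79*l^3 - 3.16*l^2 - 2.51*l + 4.7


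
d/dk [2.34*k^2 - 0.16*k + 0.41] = 4.68*k - 0.16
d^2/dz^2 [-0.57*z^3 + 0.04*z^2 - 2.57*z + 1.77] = 0.08 - 3.42*z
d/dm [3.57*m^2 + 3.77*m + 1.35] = 7.14*m + 3.77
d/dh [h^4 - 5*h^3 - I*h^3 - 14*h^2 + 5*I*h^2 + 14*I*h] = 4*h^3 + h^2*(-15 - 3*I) + h*(-28 + 10*I) + 14*I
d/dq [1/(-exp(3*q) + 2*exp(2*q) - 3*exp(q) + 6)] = (3*exp(2*q) - 4*exp(q) + 3)*exp(q)/(exp(3*q) - 2*exp(2*q) + 3*exp(q) - 6)^2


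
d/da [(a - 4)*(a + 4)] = 2*a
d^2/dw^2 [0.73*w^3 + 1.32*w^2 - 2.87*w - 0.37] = 4.38*w + 2.64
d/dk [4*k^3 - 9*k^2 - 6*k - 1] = 12*k^2 - 18*k - 6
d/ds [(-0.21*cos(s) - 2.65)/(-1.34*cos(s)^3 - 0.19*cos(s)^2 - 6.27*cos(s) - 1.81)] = (0.5628*cos(s)^3 + 10.6929*cos(s)^2 + 1.007*cos(s) + 16.2354)*sin(s)/(1.7956*cos(s)^6 + 0.5092*cos(s)^5 + 16.8397*cos(s)^4 + 7.2334*cos(s)^3 + 40.0007*cos(s)^2 + 22.6974*cos(s) + 3.2761)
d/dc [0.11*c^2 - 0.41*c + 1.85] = 0.22*c - 0.41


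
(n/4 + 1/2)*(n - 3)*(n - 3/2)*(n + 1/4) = n^4/4 - 9*n^3/16 - 41*n^2/32 + 63*n/32 + 9/16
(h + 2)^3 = h^3 + 6*h^2 + 12*h + 8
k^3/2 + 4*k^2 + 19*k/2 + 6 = (k/2 + 1/2)*(k + 3)*(k + 4)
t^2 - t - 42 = (t - 7)*(t + 6)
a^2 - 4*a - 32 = (a - 8)*(a + 4)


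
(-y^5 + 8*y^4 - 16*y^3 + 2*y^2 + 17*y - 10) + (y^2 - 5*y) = -y^5 + 8*y^4 - 16*y^3 + 3*y^2 + 12*y - 10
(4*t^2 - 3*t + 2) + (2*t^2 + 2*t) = 6*t^2 - t + 2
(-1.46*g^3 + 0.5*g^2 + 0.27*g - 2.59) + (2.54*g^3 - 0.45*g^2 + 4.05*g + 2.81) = 1.08*g^3 + 0.05*g^2 + 4.32*g + 0.22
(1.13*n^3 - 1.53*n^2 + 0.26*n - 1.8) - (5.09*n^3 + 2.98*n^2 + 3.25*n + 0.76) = -3.96*n^3 - 4.51*n^2 - 2.99*n - 2.56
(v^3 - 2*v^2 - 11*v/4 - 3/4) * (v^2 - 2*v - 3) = v^5 - 4*v^4 - 7*v^3/4 + 43*v^2/4 + 39*v/4 + 9/4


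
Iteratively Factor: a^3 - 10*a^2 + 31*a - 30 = (a - 3)*(a^2 - 7*a + 10) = (a - 5)*(a - 3)*(a - 2)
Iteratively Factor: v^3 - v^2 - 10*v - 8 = (v - 4)*(v^2 + 3*v + 2) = (v - 4)*(v + 1)*(v + 2)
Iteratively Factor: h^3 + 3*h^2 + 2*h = (h + 1)*(h^2 + 2*h) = h*(h + 1)*(h + 2)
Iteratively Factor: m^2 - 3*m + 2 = (m - 1)*(m - 2)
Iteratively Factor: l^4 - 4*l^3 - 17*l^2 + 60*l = (l - 3)*(l^3 - l^2 - 20*l) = l*(l - 3)*(l^2 - l - 20) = l*(l - 5)*(l - 3)*(l + 4)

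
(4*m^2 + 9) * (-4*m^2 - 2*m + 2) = -16*m^4 - 8*m^3 - 28*m^2 - 18*m + 18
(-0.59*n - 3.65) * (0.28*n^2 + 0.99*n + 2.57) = -0.1652*n^3 - 1.6061*n^2 - 5.1298*n - 9.3805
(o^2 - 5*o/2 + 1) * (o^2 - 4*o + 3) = o^4 - 13*o^3/2 + 14*o^2 - 23*o/2 + 3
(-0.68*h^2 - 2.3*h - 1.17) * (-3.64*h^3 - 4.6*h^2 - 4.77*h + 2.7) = 2.4752*h^5 + 11.5*h^4 + 18.0824*h^3 + 14.517*h^2 - 0.629100000000001*h - 3.159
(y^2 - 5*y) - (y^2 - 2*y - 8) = 8 - 3*y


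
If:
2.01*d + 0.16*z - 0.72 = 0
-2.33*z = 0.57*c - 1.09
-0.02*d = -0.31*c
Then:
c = 0.02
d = 0.32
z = 0.46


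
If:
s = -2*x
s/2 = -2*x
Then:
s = 0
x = 0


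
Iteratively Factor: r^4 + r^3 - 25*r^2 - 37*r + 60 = (r - 1)*(r^3 + 2*r^2 - 23*r - 60) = (r - 1)*(r + 4)*(r^2 - 2*r - 15) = (r - 1)*(r + 3)*(r + 4)*(r - 5)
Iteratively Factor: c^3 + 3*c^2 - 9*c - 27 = (c + 3)*(c^2 - 9) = (c - 3)*(c + 3)*(c + 3)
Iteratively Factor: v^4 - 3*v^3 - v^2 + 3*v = (v)*(v^3 - 3*v^2 - v + 3) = v*(v - 1)*(v^2 - 2*v - 3) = v*(v - 1)*(v + 1)*(v - 3)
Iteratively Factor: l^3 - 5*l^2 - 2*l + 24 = (l + 2)*(l^2 - 7*l + 12) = (l - 3)*(l + 2)*(l - 4)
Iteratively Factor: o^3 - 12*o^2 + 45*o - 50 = (o - 2)*(o^2 - 10*o + 25) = (o - 5)*(o - 2)*(o - 5)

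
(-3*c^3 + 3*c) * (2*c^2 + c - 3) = -6*c^5 - 3*c^4 + 15*c^3 + 3*c^2 - 9*c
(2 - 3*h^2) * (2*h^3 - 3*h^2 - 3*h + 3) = -6*h^5 + 9*h^4 + 13*h^3 - 15*h^2 - 6*h + 6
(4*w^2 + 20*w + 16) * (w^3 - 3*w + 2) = 4*w^5 + 20*w^4 + 4*w^3 - 52*w^2 - 8*w + 32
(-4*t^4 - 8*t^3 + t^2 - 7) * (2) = -8*t^4 - 16*t^3 + 2*t^2 - 14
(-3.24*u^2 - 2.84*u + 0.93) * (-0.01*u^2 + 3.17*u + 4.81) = 0.0324*u^4 - 10.2424*u^3 - 24.5965*u^2 - 10.7123*u + 4.4733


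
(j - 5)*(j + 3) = j^2 - 2*j - 15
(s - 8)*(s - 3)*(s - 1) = s^3 - 12*s^2 + 35*s - 24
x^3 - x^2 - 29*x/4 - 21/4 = (x - 7/2)*(x + 1)*(x + 3/2)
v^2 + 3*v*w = v*(v + 3*w)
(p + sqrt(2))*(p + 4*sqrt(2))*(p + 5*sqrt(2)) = p^3 + 10*sqrt(2)*p^2 + 58*p + 40*sqrt(2)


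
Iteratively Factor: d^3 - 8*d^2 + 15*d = (d)*(d^2 - 8*d + 15) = d*(d - 3)*(d - 5)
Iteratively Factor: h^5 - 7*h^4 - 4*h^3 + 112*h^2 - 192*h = (h - 4)*(h^4 - 3*h^3 - 16*h^2 + 48*h) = h*(h - 4)*(h^3 - 3*h^2 - 16*h + 48) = h*(h - 4)^2*(h^2 + h - 12) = h*(h - 4)^2*(h + 4)*(h - 3)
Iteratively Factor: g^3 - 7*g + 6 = (g - 1)*(g^2 + g - 6) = (g - 2)*(g - 1)*(g + 3)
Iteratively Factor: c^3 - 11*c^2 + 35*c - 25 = (c - 5)*(c^2 - 6*c + 5) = (c - 5)*(c - 1)*(c - 5)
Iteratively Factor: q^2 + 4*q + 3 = (q + 1)*(q + 3)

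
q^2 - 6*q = q*(q - 6)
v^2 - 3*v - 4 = (v - 4)*(v + 1)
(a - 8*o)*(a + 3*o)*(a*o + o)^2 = a^4*o^2 - 5*a^3*o^3 + 2*a^3*o^2 - 24*a^2*o^4 - 10*a^2*o^3 + a^2*o^2 - 48*a*o^4 - 5*a*o^3 - 24*o^4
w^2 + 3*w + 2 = (w + 1)*(w + 2)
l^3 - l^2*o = l^2*(l - o)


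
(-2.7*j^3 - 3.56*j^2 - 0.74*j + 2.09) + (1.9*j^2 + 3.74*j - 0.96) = -2.7*j^3 - 1.66*j^2 + 3.0*j + 1.13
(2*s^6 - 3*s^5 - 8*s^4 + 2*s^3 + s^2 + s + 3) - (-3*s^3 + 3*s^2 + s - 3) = 2*s^6 - 3*s^5 - 8*s^4 + 5*s^3 - 2*s^2 + 6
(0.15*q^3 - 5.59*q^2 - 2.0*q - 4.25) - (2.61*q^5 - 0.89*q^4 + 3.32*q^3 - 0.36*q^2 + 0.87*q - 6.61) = -2.61*q^5 + 0.89*q^4 - 3.17*q^3 - 5.23*q^2 - 2.87*q + 2.36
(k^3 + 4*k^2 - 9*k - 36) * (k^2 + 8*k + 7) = k^5 + 12*k^4 + 30*k^3 - 80*k^2 - 351*k - 252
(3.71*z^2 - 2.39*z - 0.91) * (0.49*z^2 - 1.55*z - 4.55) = 1.8179*z^4 - 6.9216*z^3 - 13.6219*z^2 + 12.285*z + 4.1405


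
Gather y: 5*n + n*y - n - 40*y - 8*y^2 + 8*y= 4*n - 8*y^2 + y*(n - 32)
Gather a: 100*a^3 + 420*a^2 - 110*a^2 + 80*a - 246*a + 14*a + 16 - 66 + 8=100*a^3 + 310*a^2 - 152*a - 42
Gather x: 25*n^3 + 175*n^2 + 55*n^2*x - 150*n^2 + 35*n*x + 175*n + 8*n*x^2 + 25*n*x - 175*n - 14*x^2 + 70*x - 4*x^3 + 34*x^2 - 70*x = 25*n^3 + 25*n^2 - 4*x^3 + x^2*(8*n + 20) + x*(55*n^2 + 60*n)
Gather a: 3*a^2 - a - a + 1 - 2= 3*a^2 - 2*a - 1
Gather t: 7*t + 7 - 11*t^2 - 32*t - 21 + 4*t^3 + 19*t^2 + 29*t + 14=4*t^3 + 8*t^2 + 4*t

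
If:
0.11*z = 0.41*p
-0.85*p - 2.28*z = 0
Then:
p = 0.00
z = 0.00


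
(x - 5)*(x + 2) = x^2 - 3*x - 10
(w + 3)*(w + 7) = w^2 + 10*w + 21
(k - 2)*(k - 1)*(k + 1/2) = k^3 - 5*k^2/2 + k/2 + 1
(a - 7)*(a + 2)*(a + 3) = a^3 - 2*a^2 - 29*a - 42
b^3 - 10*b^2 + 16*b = b*(b - 8)*(b - 2)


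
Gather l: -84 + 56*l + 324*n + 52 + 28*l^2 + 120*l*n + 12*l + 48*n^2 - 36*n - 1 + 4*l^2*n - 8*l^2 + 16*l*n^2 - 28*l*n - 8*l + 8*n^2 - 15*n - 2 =l^2*(4*n + 20) + l*(16*n^2 + 92*n + 60) + 56*n^2 + 273*n - 35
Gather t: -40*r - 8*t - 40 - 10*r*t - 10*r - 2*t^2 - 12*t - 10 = -50*r - 2*t^2 + t*(-10*r - 20) - 50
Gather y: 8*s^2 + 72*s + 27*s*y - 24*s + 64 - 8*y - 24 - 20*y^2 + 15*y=8*s^2 + 48*s - 20*y^2 + y*(27*s + 7) + 40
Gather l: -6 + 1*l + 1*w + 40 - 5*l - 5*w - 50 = -4*l - 4*w - 16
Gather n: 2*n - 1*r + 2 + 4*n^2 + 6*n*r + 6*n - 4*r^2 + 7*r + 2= 4*n^2 + n*(6*r + 8) - 4*r^2 + 6*r + 4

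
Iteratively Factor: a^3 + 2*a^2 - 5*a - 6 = (a + 1)*(a^2 + a - 6) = (a + 1)*(a + 3)*(a - 2)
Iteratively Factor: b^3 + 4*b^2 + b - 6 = (b + 2)*(b^2 + 2*b - 3) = (b + 2)*(b + 3)*(b - 1)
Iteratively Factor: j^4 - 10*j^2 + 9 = (j + 3)*(j^3 - 3*j^2 - j + 3) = (j + 1)*(j + 3)*(j^2 - 4*j + 3) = (j - 3)*(j + 1)*(j + 3)*(j - 1)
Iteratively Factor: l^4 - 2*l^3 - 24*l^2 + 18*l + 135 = (l + 3)*(l^3 - 5*l^2 - 9*l + 45) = (l - 3)*(l + 3)*(l^2 - 2*l - 15) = (l - 5)*(l - 3)*(l + 3)*(l + 3)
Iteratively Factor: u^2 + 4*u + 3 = (u + 1)*(u + 3)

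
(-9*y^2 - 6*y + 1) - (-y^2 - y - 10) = -8*y^2 - 5*y + 11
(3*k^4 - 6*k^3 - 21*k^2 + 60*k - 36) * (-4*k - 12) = -12*k^5 - 12*k^4 + 156*k^3 + 12*k^2 - 576*k + 432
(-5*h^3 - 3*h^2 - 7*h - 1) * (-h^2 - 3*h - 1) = 5*h^5 + 18*h^4 + 21*h^3 + 25*h^2 + 10*h + 1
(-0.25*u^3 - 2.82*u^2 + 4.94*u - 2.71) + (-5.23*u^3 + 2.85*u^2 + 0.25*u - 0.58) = -5.48*u^3 + 0.0300000000000002*u^2 + 5.19*u - 3.29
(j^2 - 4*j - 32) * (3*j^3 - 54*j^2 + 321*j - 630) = 3*j^5 - 66*j^4 + 441*j^3 - 186*j^2 - 7752*j + 20160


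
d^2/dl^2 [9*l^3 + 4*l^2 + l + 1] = 54*l + 8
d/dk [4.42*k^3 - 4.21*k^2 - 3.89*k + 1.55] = 13.26*k^2 - 8.42*k - 3.89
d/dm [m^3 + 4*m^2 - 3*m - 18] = 3*m^2 + 8*m - 3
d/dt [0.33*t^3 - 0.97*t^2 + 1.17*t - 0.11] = 0.99*t^2 - 1.94*t + 1.17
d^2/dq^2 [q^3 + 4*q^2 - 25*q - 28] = 6*q + 8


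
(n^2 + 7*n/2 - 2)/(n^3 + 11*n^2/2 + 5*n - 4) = 1/(n + 2)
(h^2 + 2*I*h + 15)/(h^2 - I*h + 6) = (h + 5*I)/(h + 2*I)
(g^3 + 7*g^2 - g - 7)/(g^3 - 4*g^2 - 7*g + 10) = (g^2 + 8*g + 7)/(g^2 - 3*g - 10)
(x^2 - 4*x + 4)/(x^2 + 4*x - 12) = (x - 2)/(x + 6)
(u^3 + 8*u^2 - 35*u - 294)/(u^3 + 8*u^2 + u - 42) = (u^2 + u - 42)/(u^2 + u - 6)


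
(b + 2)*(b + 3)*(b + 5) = b^3 + 10*b^2 + 31*b + 30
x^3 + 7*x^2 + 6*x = x*(x + 1)*(x + 6)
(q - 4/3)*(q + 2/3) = q^2 - 2*q/3 - 8/9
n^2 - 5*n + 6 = (n - 3)*(n - 2)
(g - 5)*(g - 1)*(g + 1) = g^3 - 5*g^2 - g + 5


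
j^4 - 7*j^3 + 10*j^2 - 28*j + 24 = (j - 6)*(j - 1)*(j - 2*I)*(j + 2*I)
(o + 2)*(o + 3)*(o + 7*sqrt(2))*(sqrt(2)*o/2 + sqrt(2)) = sqrt(2)*o^4/2 + 7*sqrt(2)*o^3/2 + 7*o^3 + 8*sqrt(2)*o^2 + 49*o^2 + 6*sqrt(2)*o + 112*o + 84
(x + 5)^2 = x^2 + 10*x + 25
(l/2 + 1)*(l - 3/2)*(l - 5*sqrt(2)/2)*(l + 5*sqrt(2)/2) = l^4/2 + l^3/4 - 31*l^2/4 - 25*l/8 + 75/4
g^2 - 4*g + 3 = (g - 3)*(g - 1)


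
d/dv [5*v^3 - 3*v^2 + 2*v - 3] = 15*v^2 - 6*v + 2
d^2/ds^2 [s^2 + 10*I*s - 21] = 2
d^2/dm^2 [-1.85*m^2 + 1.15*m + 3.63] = -3.70000000000000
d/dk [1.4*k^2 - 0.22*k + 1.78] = 2.8*k - 0.22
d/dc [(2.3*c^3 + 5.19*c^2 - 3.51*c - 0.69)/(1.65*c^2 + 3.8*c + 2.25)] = (3.795*c^4 + 17.48*c^3 + 41.0385*c^2 + 25.632*c - 5.2755)/(2.7225*c^4 + 12.54*c^3 + 21.865*c^2 + 17.1*c + 5.0625)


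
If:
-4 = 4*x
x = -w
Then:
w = 1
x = -1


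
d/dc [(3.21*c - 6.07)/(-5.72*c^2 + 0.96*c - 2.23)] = (18.3612*c^2 - 69.4408*c - 1.3311)/(32.7184*c^4 - 10.9824*c^3 + 26.4328*c^2 - 4.2816*c + 4.9729)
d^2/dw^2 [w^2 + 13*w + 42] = 2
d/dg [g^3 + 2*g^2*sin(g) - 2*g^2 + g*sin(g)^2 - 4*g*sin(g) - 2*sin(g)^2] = 2*g^2*cos(g) + 3*g^2 + 4*g*sin(g) + g*sin(2*g) - 4*g*cos(g) - 4*g + sin(g)^2 - 4*sin(g) - 2*sin(2*g)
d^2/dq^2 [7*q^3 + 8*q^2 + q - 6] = 42*q + 16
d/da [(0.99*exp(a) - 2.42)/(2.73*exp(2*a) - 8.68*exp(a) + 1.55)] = (-2.7027*exp(2*a) + 13.2132*exp(a) - 19.4711)*exp(a)/(7.4529*exp(4*a) - 47.3928*exp(3*a) + 83.8054*exp(2*a) - 26.908*exp(a) + 2.4025)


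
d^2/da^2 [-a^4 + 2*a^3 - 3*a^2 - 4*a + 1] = -12*a^2 + 12*a - 6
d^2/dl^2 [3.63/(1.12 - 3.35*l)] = -81.47535/(3.35*l - 1.12)^3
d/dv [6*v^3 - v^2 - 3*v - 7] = 18*v^2 - 2*v - 3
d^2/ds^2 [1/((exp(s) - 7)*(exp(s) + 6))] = (4*exp(3*s) - 3*exp(2*s) + 169*exp(s) - 42)*exp(s)/(exp(6*s) - 3*exp(5*s) - 123*exp(4*s) + 251*exp(3*s) + 5166*exp(2*s) - 5292*exp(s) - 74088)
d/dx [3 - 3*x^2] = -6*x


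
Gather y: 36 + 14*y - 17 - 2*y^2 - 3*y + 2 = -2*y^2 + 11*y + 21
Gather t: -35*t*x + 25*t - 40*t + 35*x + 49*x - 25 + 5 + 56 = t*(-35*x - 15) + 84*x + 36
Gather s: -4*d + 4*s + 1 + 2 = -4*d + 4*s + 3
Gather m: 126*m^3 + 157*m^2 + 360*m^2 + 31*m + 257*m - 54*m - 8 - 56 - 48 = 126*m^3 + 517*m^2 + 234*m - 112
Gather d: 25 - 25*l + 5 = 30 - 25*l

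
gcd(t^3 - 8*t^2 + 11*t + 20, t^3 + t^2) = t + 1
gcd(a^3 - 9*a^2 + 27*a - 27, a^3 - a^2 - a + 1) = 1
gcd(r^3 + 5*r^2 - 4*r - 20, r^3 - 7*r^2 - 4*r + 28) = r^2 - 4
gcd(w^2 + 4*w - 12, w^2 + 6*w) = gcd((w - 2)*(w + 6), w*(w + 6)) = w + 6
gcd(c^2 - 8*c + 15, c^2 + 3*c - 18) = c - 3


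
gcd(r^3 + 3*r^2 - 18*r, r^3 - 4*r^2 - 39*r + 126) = r^2 + 3*r - 18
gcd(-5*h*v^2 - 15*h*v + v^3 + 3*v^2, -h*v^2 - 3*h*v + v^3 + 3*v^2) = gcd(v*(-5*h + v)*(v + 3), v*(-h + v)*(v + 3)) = v^2 + 3*v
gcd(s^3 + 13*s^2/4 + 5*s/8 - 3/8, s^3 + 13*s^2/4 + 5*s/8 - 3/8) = s^3 + 13*s^2/4 + 5*s/8 - 3/8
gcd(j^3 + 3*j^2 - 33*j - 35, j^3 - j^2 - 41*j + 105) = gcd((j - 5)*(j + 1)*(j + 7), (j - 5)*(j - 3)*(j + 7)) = j^2 + 2*j - 35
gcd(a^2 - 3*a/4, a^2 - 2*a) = a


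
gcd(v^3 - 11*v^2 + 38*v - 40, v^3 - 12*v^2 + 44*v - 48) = v^2 - 6*v + 8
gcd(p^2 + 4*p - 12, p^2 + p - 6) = p - 2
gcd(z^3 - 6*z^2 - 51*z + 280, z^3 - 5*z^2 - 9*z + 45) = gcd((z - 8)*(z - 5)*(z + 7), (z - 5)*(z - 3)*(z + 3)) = z - 5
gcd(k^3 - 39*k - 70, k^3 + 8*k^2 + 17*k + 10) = k^2 + 7*k + 10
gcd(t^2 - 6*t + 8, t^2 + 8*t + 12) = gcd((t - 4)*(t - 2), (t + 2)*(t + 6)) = 1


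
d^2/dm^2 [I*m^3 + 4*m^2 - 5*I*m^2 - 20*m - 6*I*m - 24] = 6*I*m + 8 - 10*I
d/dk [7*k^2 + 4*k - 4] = 14*k + 4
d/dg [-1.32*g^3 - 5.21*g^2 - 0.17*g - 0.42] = -3.96*g^2 - 10.42*g - 0.17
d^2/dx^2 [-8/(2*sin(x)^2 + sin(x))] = 8*(16*sin(x) + 6 - 23/sin(x) - 12/sin(x)^2 - 2/sin(x)^3)/(2*sin(x) + 1)^3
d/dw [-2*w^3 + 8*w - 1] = 8 - 6*w^2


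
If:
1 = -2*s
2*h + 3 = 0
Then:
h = -3/2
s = -1/2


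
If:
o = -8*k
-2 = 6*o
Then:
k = 1/24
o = -1/3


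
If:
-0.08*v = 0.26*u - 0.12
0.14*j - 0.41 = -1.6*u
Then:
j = 3.51648351648352*v - 2.34615384615385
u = 0.461538461538462 - 0.307692307692308*v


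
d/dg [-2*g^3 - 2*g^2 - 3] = 2*g*(-3*g - 2)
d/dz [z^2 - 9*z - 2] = 2*z - 9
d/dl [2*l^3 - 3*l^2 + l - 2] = 6*l^2 - 6*l + 1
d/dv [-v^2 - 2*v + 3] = -2*v - 2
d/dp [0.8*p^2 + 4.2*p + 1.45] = 1.6*p + 4.2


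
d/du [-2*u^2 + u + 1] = 1 - 4*u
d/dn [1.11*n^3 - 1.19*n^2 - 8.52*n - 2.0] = 3.33*n^2 - 2.38*n - 8.52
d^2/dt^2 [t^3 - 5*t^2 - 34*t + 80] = 6*t - 10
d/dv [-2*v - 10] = -2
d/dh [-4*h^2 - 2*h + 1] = -8*h - 2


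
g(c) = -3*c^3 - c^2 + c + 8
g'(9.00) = -746.00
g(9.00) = -2251.00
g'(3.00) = -86.00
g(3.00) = -79.00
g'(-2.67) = -57.82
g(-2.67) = 55.30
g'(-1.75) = -23.06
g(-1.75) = 19.27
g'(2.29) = -50.78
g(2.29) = -30.98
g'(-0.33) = 0.68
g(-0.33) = 7.67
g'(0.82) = -6.69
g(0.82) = 6.49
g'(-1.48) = -15.75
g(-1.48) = 14.05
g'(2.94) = -82.67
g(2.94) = -73.94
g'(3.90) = -143.69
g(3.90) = -181.27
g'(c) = -9*c^2 - 2*c + 1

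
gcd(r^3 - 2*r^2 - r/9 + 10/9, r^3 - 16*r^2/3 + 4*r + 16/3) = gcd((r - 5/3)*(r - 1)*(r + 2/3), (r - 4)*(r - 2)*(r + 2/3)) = r + 2/3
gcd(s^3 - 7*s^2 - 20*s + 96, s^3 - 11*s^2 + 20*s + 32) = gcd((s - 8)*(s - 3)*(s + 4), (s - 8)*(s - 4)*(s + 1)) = s - 8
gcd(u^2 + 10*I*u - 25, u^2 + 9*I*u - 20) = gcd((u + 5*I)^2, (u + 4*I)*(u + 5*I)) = u + 5*I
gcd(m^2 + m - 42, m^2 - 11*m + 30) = m - 6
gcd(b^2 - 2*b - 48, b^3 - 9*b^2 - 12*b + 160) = b - 8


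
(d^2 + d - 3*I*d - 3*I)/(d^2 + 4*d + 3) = (d - 3*I)/(d + 3)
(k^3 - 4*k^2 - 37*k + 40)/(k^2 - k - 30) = (k^2 - 9*k + 8)/(k - 6)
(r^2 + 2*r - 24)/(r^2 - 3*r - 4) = (r + 6)/(r + 1)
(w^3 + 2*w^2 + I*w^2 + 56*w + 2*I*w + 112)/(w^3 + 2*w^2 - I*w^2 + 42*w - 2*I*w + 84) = (w + 8*I)/(w + 6*I)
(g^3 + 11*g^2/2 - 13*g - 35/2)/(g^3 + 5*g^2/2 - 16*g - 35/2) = (2*g^2 + 9*g - 35)/(2*g^2 + 3*g - 35)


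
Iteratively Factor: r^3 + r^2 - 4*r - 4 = (r + 1)*(r^2 - 4) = (r - 2)*(r + 1)*(r + 2)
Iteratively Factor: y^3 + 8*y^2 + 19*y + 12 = (y + 1)*(y^2 + 7*y + 12) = (y + 1)*(y + 4)*(y + 3)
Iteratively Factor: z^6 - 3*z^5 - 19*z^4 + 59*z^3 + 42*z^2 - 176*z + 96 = (z - 3)*(z^5 - 19*z^3 + 2*z^2 + 48*z - 32) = (z - 4)*(z - 3)*(z^4 + 4*z^3 - 3*z^2 - 10*z + 8) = (z - 4)*(z - 3)*(z + 4)*(z^3 - 3*z + 2) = (z - 4)*(z - 3)*(z + 2)*(z + 4)*(z^2 - 2*z + 1) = (z - 4)*(z - 3)*(z - 1)*(z + 2)*(z + 4)*(z - 1)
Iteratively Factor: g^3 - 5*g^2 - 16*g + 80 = (g - 4)*(g^2 - g - 20) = (g - 5)*(g - 4)*(g + 4)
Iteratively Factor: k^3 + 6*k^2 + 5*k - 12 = (k - 1)*(k^2 + 7*k + 12) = (k - 1)*(k + 4)*(k + 3)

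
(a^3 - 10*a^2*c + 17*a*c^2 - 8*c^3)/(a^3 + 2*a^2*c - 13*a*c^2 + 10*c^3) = (a^2 - 9*a*c + 8*c^2)/(a^2 + 3*a*c - 10*c^2)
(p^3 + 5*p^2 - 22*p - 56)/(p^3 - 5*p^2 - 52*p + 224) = (p + 2)/(p - 8)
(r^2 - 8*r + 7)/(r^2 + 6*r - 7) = (r - 7)/(r + 7)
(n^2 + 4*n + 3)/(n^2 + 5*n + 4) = (n + 3)/(n + 4)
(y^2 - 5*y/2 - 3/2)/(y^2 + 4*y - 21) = (y + 1/2)/(y + 7)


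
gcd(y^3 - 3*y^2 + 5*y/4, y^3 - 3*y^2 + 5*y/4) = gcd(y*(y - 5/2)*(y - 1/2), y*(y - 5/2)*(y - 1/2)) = y^3 - 3*y^2 + 5*y/4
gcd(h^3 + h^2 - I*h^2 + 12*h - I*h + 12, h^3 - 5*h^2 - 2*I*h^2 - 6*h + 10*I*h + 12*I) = h + 1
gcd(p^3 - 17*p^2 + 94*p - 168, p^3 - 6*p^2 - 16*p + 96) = p^2 - 10*p + 24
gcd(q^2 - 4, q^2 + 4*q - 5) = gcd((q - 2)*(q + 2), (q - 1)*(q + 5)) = 1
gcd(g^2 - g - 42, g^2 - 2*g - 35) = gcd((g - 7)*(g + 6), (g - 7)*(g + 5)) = g - 7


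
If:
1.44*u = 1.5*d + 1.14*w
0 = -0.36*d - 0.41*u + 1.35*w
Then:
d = 1.30280571731075*w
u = 2.14875595553203*w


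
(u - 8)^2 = u^2 - 16*u + 64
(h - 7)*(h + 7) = h^2 - 49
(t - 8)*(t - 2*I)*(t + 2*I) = t^3 - 8*t^2 + 4*t - 32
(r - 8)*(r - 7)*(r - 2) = r^3 - 17*r^2 + 86*r - 112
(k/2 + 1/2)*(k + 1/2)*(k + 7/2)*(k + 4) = k^4/2 + 9*k^3/2 + 103*k^2/8 + 99*k/8 + 7/2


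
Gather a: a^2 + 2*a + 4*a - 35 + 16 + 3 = a^2 + 6*a - 16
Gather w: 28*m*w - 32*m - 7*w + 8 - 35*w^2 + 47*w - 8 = -32*m - 35*w^2 + w*(28*m + 40)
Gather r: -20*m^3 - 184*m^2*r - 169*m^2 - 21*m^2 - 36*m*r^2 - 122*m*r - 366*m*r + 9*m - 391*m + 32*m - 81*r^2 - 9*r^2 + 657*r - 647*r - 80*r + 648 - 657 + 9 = -20*m^3 - 190*m^2 - 350*m + r^2*(-36*m - 90) + r*(-184*m^2 - 488*m - 70)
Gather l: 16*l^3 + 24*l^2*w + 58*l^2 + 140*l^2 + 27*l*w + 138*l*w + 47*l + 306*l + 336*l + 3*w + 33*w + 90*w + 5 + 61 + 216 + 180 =16*l^3 + l^2*(24*w + 198) + l*(165*w + 689) + 126*w + 462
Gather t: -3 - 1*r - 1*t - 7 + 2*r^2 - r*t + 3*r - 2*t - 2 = 2*r^2 + 2*r + t*(-r - 3) - 12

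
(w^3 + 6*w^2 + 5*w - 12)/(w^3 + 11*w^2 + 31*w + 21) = (w^2 + 3*w - 4)/(w^2 + 8*w + 7)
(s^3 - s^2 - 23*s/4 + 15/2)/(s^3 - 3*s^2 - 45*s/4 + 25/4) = (2*s^2 - 7*s + 6)/(2*s^2 - 11*s + 5)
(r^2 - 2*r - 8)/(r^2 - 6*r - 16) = (r - 4)/(r - 8)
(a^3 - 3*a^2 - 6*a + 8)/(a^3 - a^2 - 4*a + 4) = (a - 4)/(a - 2)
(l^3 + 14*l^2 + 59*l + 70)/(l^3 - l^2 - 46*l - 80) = (l + 7)/(l - 8)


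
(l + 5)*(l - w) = l^2 - l*w + 5*l - 5*w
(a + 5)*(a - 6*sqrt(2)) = a^2 - 6*sqrt(2)*a + 5*a - 30*sqrt(2)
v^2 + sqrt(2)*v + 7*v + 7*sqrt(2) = (v + 7)*(v + sqrt(2))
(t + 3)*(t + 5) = t^2 + 8*t + 15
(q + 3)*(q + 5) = q^2 + 8*q + 15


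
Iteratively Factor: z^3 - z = (z)*(z^2 - 1) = z*(z + 1)*(z - 1)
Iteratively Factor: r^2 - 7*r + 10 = (r - 5)*(r - 2)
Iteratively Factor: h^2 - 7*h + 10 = (h - 2)*(h - 5)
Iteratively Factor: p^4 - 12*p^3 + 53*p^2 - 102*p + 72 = (p - 3)*(p^3 - 9*p^2 + 26*p - 24) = (p - 4)*(p - 3)*(p^2 - 5*p + 6) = (p - 4)*(p - 3)^2*(p - 2)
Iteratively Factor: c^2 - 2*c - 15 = (c + 3)*(c - 5)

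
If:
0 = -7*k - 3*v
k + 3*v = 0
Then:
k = 0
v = 0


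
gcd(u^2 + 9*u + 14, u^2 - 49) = u + 7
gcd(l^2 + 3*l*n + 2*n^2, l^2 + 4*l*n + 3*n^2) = l + n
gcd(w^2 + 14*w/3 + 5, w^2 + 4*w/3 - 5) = w + 3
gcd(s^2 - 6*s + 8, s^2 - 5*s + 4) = s - 4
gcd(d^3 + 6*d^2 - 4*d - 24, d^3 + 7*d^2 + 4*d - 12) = d^2 + 8*d + 12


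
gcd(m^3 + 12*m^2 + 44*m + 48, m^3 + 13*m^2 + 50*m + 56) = m^2 + 6*m + 8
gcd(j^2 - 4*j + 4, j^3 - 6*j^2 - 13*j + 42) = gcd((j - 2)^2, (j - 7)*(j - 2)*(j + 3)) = j - 2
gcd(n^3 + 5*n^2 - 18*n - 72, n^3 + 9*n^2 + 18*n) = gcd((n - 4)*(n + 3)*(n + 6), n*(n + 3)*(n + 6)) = n^2 + 9*n + 18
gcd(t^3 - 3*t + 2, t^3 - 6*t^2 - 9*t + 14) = t^2 + t - 2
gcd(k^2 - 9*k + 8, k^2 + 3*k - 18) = 1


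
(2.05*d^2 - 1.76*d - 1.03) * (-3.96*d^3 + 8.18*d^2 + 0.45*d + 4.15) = -8.118*d^5 + 23.7386*d^4 - 9.3955*d^3 - 0.7099*d^2 - 7.7675*d - 4.2745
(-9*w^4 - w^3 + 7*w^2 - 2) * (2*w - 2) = -18*w^5 + 16*w^4 + 16*w^3 - 14*w^2 - 4*w + 4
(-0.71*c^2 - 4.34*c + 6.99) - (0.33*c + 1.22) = -0.71*c^2 - 4.67*c + 5.77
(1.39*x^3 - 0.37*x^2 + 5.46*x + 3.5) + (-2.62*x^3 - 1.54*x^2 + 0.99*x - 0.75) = -1.23*x^3 - 1.91*x^2 + 6.45*x + 2.75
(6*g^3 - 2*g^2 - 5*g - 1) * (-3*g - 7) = -18*g^4 - 36*g^3 + 29*g^2 + 38*g + 7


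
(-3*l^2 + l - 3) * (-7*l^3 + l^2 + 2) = 21*l^5 - 10*l^4 + 22*l^3 - 9*l^2 + 2*l - 6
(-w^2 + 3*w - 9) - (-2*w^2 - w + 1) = w^2 + 4*w - 10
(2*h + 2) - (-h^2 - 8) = h^2 + 2*h + 10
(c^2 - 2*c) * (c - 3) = c^3 - 5*c^2 + 6*c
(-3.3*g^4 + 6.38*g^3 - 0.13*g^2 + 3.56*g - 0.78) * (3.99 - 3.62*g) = 11.946*g^5 - 36.2626*g^4 + 25.9268*g^3 - 13.4059*g^2 + 17.028*g - 3.1122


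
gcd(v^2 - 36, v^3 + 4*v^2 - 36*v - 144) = v^2 - 36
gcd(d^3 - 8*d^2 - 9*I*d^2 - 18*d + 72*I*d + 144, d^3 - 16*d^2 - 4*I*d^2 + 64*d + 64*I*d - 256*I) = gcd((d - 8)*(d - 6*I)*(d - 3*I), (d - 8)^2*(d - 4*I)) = d - 8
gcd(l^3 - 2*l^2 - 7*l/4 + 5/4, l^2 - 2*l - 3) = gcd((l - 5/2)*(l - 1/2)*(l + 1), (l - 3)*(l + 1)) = l + 1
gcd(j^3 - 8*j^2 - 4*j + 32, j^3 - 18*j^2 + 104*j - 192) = j - 8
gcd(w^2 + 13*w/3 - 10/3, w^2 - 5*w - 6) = 1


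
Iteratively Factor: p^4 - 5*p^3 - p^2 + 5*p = (p + 1)*(p^3 - 6*p^2 + 5*p) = (p - 1)*(p + 1)*(p^2 - 5*p) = (p - 5)*(p - 1)*(p + 1)*(p)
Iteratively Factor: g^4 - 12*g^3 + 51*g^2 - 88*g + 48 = (g - 4)*(g^3 - 8*g^2 + 19*g - 12) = (g - 4)*(g - 3)*(g^2 - 5*g + 4) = (g - 4)^2*(g - 3)*(g - 1)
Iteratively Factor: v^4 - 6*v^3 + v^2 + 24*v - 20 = (v + 2)*(v^3 - 8*v^2 + 17*v - 10) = (v - 5)*(v + 2)*(v^2 - 3*v + 2) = (v - 5)*(v - 1)*(v + 2)*(v - 2)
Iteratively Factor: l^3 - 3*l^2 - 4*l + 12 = (l - 2)*(l^2 - l - 6) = (l - 3)*(l - 2)*(l + 2)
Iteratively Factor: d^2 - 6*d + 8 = (d - 4)*(d - 2)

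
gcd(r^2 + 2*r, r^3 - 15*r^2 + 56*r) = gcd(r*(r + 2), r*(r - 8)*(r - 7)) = r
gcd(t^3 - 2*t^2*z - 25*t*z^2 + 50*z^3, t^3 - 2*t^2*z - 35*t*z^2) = t + 5*z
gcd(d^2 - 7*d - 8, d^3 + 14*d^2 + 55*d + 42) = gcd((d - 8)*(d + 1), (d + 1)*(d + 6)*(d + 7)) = d + 1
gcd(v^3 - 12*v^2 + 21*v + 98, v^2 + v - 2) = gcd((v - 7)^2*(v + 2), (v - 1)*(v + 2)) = v + 2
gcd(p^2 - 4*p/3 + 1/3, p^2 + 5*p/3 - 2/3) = p - 1/3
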